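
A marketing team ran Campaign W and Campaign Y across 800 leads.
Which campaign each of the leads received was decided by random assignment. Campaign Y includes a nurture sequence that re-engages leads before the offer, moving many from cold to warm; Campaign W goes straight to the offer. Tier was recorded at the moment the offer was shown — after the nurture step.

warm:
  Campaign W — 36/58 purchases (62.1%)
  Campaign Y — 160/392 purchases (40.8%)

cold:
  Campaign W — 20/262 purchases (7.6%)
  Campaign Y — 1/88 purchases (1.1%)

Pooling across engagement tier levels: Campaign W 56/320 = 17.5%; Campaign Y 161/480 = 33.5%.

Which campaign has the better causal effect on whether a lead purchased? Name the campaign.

Stratifying would compare campaigns among leads the campaigns themselves sorted into engagement tier groups — a form of selection on an intermediate. The unconditioned pooled rates give the total causal effect.
Pooled: Campaign W 17.5% vs Campaign Y 33.5%; Campaign Y is higher overall.

Campaign Y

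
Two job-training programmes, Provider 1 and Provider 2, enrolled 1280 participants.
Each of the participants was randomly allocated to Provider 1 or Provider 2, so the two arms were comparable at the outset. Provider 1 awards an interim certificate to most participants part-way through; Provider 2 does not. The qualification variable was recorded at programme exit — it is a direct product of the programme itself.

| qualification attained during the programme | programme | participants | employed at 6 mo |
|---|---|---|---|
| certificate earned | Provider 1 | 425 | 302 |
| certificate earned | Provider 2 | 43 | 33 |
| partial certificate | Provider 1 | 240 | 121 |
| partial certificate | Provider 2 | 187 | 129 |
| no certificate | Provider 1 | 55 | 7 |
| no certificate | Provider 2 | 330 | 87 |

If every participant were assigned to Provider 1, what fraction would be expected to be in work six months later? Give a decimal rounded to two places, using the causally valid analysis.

Qualification attained during the programme is downstream of the programme. One should not condition on a consequence of treatment, so the overall rates are the right comparison.
So P(outcome | do(Provider 1)) is just the pooled rate for Provider 1: 430/720 = 0.597.

0.60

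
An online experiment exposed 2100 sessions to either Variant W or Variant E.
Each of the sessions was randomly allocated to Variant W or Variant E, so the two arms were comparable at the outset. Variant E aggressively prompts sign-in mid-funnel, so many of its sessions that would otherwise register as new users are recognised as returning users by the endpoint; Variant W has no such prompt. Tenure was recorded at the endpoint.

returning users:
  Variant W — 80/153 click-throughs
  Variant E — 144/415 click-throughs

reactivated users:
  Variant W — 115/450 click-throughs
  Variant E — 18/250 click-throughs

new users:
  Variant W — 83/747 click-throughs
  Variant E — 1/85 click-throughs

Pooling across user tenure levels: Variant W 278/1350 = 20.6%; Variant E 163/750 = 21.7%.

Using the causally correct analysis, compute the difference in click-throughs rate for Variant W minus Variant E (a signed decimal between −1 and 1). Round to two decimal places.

-0.01

Because the variant influences user tenure, user tenure is a post-treatment mediator, not a confounder. Stratifying on it would bias the estimate; the causal effect is the crude pooled difference.
The causal difference is the pooled difference: 0.206 − 0.217 = -0.011.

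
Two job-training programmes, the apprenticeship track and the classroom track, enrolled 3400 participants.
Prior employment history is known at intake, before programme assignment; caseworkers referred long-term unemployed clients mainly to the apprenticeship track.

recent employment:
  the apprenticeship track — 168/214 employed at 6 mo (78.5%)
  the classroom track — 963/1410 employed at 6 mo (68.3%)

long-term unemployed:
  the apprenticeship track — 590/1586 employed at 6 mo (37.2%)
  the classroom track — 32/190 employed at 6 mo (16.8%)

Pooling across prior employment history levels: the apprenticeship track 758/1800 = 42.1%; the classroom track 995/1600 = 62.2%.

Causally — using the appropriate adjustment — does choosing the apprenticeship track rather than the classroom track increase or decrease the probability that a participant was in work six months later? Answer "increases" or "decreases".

increases

Within every prior employment history level the apprenticeship track has the higher rate, yet pooled the classroom track does — Simpson's reversal.
Prior employment history satisfies the back-door criterion: it is not a descendant of the programme, and it blocks the spurious path from programme to outcome. Adjusting for it (i.e., using the within-prior employment history rates) gives the causal effect.
Within each level — recent employment: 78.5% vs 68.3%; long-term unemployed: 37.2% vs 16.8% — the apprenticeship track is higher every time.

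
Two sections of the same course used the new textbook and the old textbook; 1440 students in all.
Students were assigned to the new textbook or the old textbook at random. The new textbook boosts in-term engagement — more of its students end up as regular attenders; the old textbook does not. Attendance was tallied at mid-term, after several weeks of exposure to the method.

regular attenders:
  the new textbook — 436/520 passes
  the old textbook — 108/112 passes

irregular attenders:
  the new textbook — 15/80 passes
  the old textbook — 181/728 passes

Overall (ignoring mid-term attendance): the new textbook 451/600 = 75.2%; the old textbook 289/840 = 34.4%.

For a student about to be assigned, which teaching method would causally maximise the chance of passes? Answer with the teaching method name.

the new textbook

Mid-term attendance here is a post-treatment variable shaped by the teaching method; conditioning on it would introduce bias rather than remove it. The overall comparison is the causal one.
Pooled: the new textbook 75.2% vs the old textbook 34.4%; the new textbook is higher overall.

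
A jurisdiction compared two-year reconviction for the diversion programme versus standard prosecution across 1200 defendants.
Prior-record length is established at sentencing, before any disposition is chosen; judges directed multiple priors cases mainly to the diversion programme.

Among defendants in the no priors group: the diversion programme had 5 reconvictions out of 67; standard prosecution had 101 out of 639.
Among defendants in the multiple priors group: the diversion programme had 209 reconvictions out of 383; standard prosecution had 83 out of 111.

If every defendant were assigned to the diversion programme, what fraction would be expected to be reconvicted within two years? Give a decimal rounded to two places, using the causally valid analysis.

0.27

The stratified and pooled comparisons disagree (the diversion programme wins within each prior-record length; standard prosecution wins overall), so the answer turns on the causal role of prior-record length.
Here prior-record length is a common cause — it drives both which disposition a case falls under and the outcome. The crude comparison mixes populations; the stratum-specific rates are the causally relevant ones.
Standardising the diversion programme to the population prior-record length mix: 0.588·5/67 + 0.412·209/383 = 0.269.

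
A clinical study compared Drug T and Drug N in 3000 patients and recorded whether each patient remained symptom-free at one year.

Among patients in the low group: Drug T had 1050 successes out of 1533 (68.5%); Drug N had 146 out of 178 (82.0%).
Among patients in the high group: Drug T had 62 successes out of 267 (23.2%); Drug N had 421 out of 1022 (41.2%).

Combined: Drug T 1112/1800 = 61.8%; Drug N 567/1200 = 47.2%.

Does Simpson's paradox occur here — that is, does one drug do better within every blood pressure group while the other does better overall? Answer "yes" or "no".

yes

Within each blood pressure level (low 68.5% vs 82.0%; high 23.2% vs 41.2%), Drug N has the higher rate every time. Pooled: 61.8% vs 47.2% — Drug T has the higher rate overall. The two comparisons disagree.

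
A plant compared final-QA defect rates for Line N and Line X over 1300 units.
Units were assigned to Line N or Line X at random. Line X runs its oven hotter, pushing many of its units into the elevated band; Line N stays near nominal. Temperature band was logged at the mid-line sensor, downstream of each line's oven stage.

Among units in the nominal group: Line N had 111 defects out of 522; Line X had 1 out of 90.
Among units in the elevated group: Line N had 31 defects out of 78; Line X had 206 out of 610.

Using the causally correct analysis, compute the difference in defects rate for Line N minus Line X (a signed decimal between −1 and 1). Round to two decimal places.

-0.06

In-process temperature band here is a post-treatment variable shaped by the line; conditioning on it would introduce bias rather than remove it. The overall comparison is the causal one.
The causal difference is the pooled difference: 0.237 − 0.296 = -0.059.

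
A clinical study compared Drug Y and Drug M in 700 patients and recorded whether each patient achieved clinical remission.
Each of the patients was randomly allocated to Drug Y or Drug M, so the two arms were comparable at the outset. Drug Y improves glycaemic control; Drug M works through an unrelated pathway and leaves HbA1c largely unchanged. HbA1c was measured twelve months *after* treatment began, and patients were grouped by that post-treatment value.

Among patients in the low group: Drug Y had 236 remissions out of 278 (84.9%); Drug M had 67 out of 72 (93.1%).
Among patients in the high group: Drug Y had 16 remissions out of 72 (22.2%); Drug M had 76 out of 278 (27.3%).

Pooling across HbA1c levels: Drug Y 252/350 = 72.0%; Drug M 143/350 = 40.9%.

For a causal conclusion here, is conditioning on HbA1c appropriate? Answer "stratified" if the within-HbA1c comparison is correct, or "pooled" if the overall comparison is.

Stratifying would compare drugs among patients the drugs themselves sorted into HbA1c groups — a form of selection on an intermediate. The unconditioned pooled rates give the total causal effect.
Pooled: Drug Y 72.0% vs Drug M 40.9%; Drug Y is higher overall.

pooled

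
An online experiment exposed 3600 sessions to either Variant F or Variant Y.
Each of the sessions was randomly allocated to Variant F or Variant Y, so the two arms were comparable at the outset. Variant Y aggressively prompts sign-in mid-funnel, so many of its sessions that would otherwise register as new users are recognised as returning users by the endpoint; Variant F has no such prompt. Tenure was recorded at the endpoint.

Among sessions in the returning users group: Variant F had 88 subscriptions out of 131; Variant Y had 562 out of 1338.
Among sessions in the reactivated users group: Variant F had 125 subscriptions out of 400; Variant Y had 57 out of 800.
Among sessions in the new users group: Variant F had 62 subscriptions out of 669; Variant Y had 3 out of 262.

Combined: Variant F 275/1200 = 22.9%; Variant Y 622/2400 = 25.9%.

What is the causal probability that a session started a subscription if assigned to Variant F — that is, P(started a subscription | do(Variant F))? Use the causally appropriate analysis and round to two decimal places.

User tenure is recorded after the variant and is itself shifted by it — it sits on the causal path from variant to outcome. Conditioning on a mediator would strip out part of the effect we want; the pooled comparison gives the total causal effect.
So P(outcome | do(Variant F)) is just the pooled rate for Variant F: 275/1200 = 0.229.

0.23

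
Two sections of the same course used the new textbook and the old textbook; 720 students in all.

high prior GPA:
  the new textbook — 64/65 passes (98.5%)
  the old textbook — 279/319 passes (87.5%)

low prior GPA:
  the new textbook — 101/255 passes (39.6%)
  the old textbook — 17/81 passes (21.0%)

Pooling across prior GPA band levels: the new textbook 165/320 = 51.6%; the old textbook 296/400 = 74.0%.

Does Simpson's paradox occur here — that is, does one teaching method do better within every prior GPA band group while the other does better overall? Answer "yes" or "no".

Within each prior GPA band level (high prior GPA 98.5% vs 87.5%; low prior GPA 39.6% vs 21.0%), the new textbook has the higher rate every time. Pooled: 51.6% vs 74.0% — the old textbook has the higher rate overall. The two comparisons disagree.

yes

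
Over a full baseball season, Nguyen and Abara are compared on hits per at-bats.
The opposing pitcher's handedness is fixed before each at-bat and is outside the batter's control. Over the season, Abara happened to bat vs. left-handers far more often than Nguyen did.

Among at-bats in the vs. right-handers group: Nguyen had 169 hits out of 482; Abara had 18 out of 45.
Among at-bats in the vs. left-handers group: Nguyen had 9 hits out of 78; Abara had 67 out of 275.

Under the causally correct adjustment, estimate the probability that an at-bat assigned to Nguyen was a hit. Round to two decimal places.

0.26

Within every pitcher handedness level Abara has the higher rate, yet pooled Nguyen does — Simpson's reversal.
Nothing the player does changes pitcher handedness; the imbalance is an allocation artefact. With pitcher handedness also predicting the outcome, the pooled figure is confounded, and the within-stratum comparison is the causal one.
Standardising Nguyen to the population pitcher handedness mix: 0.599·169/482 + 0.401·9/78 = 0.256.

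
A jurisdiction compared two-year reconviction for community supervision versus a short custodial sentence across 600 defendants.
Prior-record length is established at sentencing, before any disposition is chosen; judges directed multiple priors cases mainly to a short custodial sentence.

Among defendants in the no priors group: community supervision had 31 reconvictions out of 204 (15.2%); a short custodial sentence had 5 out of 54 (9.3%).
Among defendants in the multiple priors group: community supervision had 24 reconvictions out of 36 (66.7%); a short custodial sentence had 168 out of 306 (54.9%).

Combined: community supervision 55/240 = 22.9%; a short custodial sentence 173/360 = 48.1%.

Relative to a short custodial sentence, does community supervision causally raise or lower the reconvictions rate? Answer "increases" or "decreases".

increases

a short custodial sentence is lower inside every prior-record length stratum but community supervision is lower in aggregate. Whether to stratify depends on how prior-record length relates to the disposition.
Prior-record length is set before the disposition has any effect — it is not caused by the disposition — and it independently drives the outcome. That makes it a confounder, so the causal comparison is within prior-record length levels.
Within each level — no priors: 15.2% vs 9.3%; multiple priors: 66.7% vs 54.9% — a short custodial sentence is lower every time.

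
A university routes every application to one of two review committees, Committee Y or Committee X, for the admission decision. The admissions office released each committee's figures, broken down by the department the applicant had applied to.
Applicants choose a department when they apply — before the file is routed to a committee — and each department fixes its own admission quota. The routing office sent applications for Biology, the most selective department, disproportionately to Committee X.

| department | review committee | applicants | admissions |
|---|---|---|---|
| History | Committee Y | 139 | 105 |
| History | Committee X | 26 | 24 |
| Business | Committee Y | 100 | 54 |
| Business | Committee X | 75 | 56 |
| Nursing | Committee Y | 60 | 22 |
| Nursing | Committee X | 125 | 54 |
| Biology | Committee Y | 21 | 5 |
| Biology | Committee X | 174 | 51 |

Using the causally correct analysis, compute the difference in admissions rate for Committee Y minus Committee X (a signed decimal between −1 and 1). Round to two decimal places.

The stratified and pooled comparisons disagree (Committee X wins within each department; Committee Y wins overall), so the answer turns on the causal role of department.
Department differs across review committees for reasons unrelated to any effect of the review committee itself, and it separately predicts the outcome — a classic confounder. We must compare within department levels.
Adjusting over the population distribution of department: 0.229·(0.755−0.923) + 0.243·(0.540−0.747) + 0.257·(0.367−0.432) + 0.271·(0.238−0.293) = -0.120.

-0.12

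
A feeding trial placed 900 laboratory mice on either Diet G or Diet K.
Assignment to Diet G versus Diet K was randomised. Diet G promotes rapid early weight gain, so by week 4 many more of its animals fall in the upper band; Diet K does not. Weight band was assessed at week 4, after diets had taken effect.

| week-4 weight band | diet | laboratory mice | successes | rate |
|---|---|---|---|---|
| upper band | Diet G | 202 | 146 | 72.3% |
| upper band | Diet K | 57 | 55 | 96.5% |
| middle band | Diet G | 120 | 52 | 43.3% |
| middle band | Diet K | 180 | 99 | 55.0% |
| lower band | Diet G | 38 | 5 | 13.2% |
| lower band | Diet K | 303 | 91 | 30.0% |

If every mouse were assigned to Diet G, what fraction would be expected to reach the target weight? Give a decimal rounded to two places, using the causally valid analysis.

0.56

The week-4 weight band-specific comparison favours Diet K throughout, but the pooled figures favour Diet G. The question is whether to condition on week-4 weight band.
The distribution of week-4 weight band is itself part of what the diet does — it is an intermediate outcome. Holding it fixed would remove that part of the effect; the total effect is the pooled difference.
So P(outcome | do(Diet G)) is just the pooled rate for Diet G: 203/360 = 0.564.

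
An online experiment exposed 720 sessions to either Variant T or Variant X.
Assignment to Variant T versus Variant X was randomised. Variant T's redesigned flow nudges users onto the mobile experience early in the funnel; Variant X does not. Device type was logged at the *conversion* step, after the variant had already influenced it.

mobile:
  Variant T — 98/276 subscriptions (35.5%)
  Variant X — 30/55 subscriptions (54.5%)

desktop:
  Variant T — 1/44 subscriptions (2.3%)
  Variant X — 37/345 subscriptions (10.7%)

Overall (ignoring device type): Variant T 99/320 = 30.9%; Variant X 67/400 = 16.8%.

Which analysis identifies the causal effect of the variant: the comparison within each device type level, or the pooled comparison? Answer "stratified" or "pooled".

pooled

Within every device type level Variant X has the higher rate, yet pooled Variant T does — Simpson's reversal.
Device type is downstream of the variant. One should not condition on a consequence of treatment, so the overall rates are the right comparison.
Pooled: Variant T 30.9% vs Variant X 16.8%; Variant T is higher overall.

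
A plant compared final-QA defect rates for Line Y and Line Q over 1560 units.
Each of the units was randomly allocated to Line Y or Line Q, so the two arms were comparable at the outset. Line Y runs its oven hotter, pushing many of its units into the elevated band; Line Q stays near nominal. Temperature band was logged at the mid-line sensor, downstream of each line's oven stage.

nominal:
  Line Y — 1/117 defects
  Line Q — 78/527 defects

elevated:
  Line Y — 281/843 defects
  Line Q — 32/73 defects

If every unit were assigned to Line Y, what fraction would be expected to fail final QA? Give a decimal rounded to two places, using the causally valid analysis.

In-process temperature band is downstream of the line. One should not condition on a consequence of treatment, so the overall rates are the right comparison.
So P(outcome | do(Line Y)) is just the pooled rate for Line Y: 282/960 = 0.294.

0.29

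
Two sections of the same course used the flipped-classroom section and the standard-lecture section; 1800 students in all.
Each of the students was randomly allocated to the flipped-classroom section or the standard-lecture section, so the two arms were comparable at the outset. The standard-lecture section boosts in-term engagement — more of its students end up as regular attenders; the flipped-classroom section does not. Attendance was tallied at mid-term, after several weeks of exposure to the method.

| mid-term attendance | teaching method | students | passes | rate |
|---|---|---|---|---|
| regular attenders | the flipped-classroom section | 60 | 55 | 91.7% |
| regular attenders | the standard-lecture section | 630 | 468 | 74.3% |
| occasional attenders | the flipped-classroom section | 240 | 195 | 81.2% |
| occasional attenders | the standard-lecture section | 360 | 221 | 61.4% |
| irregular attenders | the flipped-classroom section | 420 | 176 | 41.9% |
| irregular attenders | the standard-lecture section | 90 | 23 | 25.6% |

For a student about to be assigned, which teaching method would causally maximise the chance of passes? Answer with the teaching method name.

the standard-lecture section

Mid-term attendance is downstream of the teaching method. One should not condition on a consequence of treatment, so the overall rates are the right comparison.
Pooled: the flipped-classroom section 59.2% vs the standard-lecture section 65.9%; the standard-lecture section is higher overall.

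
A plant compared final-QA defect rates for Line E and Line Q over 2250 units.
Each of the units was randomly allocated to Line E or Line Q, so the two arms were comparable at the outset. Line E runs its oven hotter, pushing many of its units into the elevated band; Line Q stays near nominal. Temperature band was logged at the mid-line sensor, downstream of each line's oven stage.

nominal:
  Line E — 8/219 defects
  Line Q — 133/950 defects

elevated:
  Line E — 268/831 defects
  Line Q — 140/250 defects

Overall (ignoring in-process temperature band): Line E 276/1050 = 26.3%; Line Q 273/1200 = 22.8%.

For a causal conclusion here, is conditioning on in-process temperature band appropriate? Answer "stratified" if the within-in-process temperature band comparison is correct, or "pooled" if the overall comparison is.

pooled

Within every in-process temperature band level Line E has the lower rate, yet pooled Line Q does — Simpson's reversal.
Because the line influences in-process temperature band, in-process temperature band is a post-treatment mediator, not a confounder. Stratifying on it would bias the estimate; the causal effect is the crude pooled difference.
Pooled: Line E 26.3% vs Line Q 22.8%; Line Q is lower overall.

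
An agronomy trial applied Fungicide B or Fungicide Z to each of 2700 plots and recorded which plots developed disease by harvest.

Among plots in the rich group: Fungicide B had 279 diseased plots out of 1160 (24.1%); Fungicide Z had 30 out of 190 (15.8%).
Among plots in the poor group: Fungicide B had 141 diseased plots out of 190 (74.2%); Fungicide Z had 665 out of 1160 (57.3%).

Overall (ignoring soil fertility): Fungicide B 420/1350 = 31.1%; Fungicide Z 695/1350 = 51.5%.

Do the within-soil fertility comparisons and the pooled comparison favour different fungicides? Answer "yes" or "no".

Within each soil fertility level (rich 24.1% vs 15.8%; poor 74.2% vs 57.3%), Fungicide Z has the lower rate every time. Pooled: 31.1% vs 51.5% — Fungicide B has the lower rate overall. The two comparisons disagree.

yes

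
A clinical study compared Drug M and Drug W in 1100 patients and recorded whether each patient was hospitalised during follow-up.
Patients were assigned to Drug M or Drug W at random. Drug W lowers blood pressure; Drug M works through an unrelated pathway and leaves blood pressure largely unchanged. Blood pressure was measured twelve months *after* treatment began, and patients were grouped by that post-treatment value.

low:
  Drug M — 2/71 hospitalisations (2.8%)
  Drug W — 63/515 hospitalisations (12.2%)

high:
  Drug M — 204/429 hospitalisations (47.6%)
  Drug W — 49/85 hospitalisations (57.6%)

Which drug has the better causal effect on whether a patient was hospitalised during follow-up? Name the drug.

Drug W

Drug M is lower inside every blood pressure stratum but Drug W is lower in aggregate. Whether to stratify depends on how blood pressure relates to the drug.
Blood pressure here is a post-treatment variable shaped by the drug; conditioning on it would introduce bias rather than remove it. The overall comparison is the causal one.
Pooled: Drug M 41.2% vs Drug W 18.7%; Drug W is lower overall.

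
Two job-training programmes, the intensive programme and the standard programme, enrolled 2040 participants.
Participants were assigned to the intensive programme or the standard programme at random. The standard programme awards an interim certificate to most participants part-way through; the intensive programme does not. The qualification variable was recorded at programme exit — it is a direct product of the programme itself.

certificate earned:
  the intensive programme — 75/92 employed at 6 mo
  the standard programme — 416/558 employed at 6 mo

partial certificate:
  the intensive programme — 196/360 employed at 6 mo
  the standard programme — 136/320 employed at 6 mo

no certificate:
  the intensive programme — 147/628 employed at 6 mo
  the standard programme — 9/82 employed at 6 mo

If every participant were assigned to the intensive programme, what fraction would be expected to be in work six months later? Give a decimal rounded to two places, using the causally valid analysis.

Stratifying would compare programmes among participants the programmes themselves sorted into qualification attained during the programme groups — a form of selection on an intermediate. The unconditioned pooled rates give the total causal effect.
So P(outcome | do(the intensive programme)) is just the pooled rate for the intensive programme: 418/1080 = 0.387.

0.39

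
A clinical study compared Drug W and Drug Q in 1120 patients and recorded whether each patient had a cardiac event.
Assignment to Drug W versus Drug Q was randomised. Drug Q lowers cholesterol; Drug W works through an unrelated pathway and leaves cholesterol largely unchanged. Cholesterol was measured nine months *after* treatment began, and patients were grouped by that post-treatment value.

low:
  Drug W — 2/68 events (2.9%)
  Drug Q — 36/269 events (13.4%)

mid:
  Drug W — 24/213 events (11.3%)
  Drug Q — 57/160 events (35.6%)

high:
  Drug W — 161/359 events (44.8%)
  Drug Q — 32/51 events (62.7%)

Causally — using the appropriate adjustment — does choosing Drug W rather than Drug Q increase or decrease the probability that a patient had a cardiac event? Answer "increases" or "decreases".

Cholesterol is recorded after the drug and is itself shifted by it — it sits on the causal path from drug to outcome. Conditioning on a mediator would strip out part of the effect we want; the pooled comparison gives the total causal effect.
Pooled: Drug W 29.2% vs Drug Q 26.0%; Drug Q is lower overall.

increases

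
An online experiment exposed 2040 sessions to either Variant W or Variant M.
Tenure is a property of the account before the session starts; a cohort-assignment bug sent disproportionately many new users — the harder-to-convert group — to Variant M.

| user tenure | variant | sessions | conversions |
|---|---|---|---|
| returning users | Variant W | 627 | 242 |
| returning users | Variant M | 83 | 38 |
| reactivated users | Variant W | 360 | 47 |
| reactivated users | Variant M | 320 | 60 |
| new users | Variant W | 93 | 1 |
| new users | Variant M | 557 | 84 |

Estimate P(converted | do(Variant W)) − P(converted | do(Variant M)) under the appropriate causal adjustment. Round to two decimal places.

The user tenure-specific comparison favours Variant M throughout, but the pooled figures favour Variant W. The question is whether to condition on user tenure.
User tenure differs across variants for reasons unrelated to any effect of the variant itself, and it separately predicts the outcome — a classic confounder. We must compare within user tenure levels.
Adjusting over the population distribution of user tenure: 0.348·(0.386−0.458) + 0.333·(0.131−0.188) + 0.319·(0.011−0.151) = -0.089.

-0.09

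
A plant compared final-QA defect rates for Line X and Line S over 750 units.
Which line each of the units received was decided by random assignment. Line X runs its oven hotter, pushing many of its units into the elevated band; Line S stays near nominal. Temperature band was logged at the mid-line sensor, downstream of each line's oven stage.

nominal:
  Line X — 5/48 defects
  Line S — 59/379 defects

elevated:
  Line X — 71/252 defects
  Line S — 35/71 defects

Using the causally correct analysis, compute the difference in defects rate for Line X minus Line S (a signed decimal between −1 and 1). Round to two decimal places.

+0.04

Line X is lower inside every in-process temperature band stratum but Line S is lower in aggregate. Whether to stratify depends on how in-process temperature band relates to the line.
In-process temperature band lies on the pathway line → in-process temperature band → outcome, so adjusting for it blocks the indirect effect. For the total causal effect of line, use the unadjusted pooled rates.
The causal difference is the pooled difference: 0.253 − 0.209 = +0.044.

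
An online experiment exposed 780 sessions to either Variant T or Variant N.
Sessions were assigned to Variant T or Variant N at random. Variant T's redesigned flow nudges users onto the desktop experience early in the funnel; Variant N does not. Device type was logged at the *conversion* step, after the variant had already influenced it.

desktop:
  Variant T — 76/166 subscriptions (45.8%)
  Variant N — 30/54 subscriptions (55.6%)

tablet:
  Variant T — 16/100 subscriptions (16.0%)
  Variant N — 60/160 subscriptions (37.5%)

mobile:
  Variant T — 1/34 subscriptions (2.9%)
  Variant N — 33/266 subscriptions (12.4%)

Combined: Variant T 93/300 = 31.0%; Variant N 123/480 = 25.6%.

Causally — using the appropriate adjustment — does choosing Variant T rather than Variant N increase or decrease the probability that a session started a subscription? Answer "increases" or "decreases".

The device type-specific comparison favours Variant N throughout, but the pooled figures favour Variant T. The question is whether to condition on device type.
Device type is recorded after the variant and is itself shifted by it — it sits on the causal path from variant to outcome. Conditioning on a mediator would strip out part of the effect we want; the pooled comparison gives the total causal effect.
Pooled: Variant T 31.0% vs Variant N 25.6%; Variant T is higher overall.

increases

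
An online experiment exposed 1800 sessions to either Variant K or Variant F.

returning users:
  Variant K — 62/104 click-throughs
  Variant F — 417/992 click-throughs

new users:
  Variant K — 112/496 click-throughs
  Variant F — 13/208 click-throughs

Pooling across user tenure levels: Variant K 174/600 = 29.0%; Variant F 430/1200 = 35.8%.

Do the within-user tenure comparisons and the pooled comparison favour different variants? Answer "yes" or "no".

yes

Within each user tenure level (returning users 59.6% vs 42.0%; new users 22.6% vs 6.2%), Variant K has the higher rate every time. Pooled: 29.0% vs 35.8% — Variant F has the higher rate overall. The two comparisons disagree.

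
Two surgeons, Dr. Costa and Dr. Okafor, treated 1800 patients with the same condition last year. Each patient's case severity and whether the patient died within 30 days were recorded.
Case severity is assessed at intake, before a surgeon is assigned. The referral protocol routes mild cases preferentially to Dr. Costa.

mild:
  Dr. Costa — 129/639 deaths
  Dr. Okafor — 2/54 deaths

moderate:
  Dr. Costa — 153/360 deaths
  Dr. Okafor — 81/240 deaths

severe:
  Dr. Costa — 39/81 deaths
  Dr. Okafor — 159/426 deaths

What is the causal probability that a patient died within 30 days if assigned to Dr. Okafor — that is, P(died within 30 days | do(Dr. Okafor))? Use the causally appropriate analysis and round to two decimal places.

0.23

Case severity satisfies the back-door criterion: it is not a descendant of the surgeon, and it blocks the spurious path from surgeon to outcome. Adjusting for it (i.e., using the within-case severity rates) gives the causal effect.
Standardising Dr. Okafor to the population case severity mix: 0.385·2/54 + 0.333·81/240 + 0.282·159/426 = 0.232.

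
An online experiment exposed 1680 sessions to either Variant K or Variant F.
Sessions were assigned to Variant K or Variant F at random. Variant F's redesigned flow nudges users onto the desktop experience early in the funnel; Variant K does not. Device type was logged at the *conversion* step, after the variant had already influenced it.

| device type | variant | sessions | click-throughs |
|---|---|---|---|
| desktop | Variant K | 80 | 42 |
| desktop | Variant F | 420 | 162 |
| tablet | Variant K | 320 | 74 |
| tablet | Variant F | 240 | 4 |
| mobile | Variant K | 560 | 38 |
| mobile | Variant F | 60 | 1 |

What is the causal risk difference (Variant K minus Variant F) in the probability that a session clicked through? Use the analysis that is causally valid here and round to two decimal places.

-0.07

Variant K is higher inside every device type stratum but Variant F is higher in aggregate. Whether to stratify depends on how device type relates to the variant.
The distribution of device type is itself part of what the variant does — it is an intermediate outcome. Holding it fixed would remove that part of the effect; the total effect is the pooled difference.
The causal difference is the pooled difference: 0.160 − 0.232 = -0.072.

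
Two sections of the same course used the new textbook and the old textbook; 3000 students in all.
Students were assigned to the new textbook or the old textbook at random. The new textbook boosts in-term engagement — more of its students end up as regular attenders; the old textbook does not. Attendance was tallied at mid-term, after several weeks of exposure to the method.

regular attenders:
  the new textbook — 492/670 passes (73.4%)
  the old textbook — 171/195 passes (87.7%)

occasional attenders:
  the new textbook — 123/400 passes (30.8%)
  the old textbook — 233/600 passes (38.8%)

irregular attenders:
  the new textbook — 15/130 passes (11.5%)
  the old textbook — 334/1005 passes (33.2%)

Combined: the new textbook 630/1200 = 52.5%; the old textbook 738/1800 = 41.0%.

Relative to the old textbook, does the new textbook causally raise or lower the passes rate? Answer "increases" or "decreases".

increases

the old textbook is higher inside every mid-term attendance stratum but the new textbook is higher in aggregate. Whether to stratify depends on how mid-term attendance relates to the teaching method.
Mid-term attendance is recorded after the teaching method and is itself shifted by it — it sits on the causal path from teaching method to outcome. Conditioning on a mediator would strip out part of the effect we want; the pooled comparison gives the total causal effect.
Pooled: the new textbook 52.5% vs the old textbook 41.0%; the new textbook is higher overall.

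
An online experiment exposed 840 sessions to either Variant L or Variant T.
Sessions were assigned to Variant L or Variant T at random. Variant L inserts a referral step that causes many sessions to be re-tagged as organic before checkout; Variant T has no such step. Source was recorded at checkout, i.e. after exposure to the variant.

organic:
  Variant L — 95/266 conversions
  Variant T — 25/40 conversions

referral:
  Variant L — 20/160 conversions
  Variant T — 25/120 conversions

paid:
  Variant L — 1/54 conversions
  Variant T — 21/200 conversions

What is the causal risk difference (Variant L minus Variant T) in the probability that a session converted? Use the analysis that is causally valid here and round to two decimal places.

+0.04

Because the variant influences traffic source, traffic source is a post-treatment mediator, not a confounder. Stratifying on it would bias the estimate; the causal effect is the crude pooled difference.
The causal difference is the pooled difference: 0.242 − 0.197 = +0.044.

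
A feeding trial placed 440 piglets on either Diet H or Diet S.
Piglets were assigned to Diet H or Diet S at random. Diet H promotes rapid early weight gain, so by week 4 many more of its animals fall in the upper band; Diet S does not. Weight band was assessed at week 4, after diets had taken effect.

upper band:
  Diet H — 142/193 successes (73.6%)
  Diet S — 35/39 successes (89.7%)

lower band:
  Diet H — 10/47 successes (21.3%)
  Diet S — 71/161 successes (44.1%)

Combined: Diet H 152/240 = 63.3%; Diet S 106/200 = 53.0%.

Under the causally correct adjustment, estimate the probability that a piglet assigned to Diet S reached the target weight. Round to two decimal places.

Diet S is higher inside every week-4 weight band stratum but Diet H is higher in aggregate. Whether to stratify depends on how week-4 weight band relates to the diet.
Because the diet influences week-4 weight band, week-4 weight band is a post-treatment mediator, not a confounder. Stratifying on it would bias the estimate; the causal effect is the crude pooled difference.
So P(outcome | do(Diet S)) is just the pooled rate for Diet S: 106/200 = 0.530.

0.53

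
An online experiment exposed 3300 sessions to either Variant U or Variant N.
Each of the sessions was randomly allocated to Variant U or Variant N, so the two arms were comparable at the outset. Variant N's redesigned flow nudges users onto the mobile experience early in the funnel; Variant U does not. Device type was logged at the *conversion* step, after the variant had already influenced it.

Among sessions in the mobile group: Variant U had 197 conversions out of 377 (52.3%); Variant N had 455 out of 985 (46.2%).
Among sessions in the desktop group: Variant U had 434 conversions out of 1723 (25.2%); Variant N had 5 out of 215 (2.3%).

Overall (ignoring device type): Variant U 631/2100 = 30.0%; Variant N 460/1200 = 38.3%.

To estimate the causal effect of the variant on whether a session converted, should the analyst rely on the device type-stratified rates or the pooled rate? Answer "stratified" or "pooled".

Device type lies on the pathway variant → device type → outcome, so adjusting for it blocks the indirect effect. For the total causal effect of variant, use the unadjusted pooled rates.
Pooled: Variant U 30.0% vs Variant N 38.3%; Variant N is higher overall.

pooled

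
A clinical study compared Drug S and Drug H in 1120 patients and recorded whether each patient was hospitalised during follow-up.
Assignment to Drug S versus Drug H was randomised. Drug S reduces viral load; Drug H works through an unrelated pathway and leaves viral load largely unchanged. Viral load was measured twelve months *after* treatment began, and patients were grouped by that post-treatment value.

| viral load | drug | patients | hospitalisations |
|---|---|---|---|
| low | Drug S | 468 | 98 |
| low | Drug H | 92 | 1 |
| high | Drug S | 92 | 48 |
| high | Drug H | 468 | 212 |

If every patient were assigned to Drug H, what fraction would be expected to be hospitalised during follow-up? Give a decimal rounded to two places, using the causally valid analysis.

0.38

The viral load-specific comparison favours Drug H throughout, but the pooled figures favour Drug S. The question is whether to condition on viral load.
Viral load is recorded after the drug and is itself shifted by it — it sits on the causal path from drug to outcome. Conditioning on a mediator would strip out part of the effect we want; the pooled comparison gives the total causal effect.
So P(outcome | do(Drug H)) is just the pooled rate for Drug H: 213/560 = 0.380.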